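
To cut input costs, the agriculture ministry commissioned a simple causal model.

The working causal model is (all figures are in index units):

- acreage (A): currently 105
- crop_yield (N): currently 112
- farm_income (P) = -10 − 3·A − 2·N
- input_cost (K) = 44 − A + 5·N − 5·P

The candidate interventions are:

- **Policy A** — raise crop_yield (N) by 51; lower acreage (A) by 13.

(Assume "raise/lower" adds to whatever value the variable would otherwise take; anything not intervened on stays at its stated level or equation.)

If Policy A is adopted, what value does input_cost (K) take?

3827

Policy A (N + 51, A − 13):
  A = 105 − 13 = 92
  N = 112 + 51 = 163
  P = -10 − 3·92 − 2·163 = -612
  K = 44 − 92 + 5·163 − 5·(-612) = 3827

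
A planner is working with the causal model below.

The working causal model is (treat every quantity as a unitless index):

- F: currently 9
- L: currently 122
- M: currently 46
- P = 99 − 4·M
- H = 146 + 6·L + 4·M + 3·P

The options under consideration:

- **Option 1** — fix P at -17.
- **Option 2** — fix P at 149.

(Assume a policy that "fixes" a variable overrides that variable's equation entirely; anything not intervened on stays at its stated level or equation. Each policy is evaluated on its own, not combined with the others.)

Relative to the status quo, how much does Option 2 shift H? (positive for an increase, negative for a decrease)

702

Baseline:
  L = 122
  M = 46
  P = 99 − 4·46 = -85
  H = 146 + 6·122 + 4·46 + 3·(-85) = 807
Option 2 (P := 149):
  L = 122
  M = 46
  P = 149
  H = 146 + 6·122 + 4·46 + 3·149 = 1509
Change in H: 1509 − 807 = 702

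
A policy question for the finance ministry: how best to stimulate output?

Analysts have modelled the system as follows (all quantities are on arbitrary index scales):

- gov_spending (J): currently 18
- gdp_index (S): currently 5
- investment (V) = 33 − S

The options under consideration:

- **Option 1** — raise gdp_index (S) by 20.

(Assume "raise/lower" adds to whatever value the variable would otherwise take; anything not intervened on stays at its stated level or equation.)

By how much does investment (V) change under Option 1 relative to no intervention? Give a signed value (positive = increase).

-20

Baseline:
  S = 5
  V = 33 − 5 = 28
Option 1 (S + 20):
  S = 5 + 20 = 25
  V = 33 − 25 = 8
Change in V: 8 − 28 = -20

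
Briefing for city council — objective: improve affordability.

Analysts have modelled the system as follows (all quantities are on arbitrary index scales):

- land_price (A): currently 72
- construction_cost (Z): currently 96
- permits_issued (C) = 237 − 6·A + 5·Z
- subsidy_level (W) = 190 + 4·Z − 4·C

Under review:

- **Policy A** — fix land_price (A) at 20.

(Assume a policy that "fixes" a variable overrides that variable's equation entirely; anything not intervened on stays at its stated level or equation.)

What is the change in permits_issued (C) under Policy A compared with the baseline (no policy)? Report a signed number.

312

Baseline:
  A = 72
  Z = 96
  C = 237 − 6·72 + 5·96 = 285
Policy A (A := 20):
  A = 20
  Z = 96
  C = 237 − 6·20 + 5·96 = 597
Change in C: 597 − 285 = 312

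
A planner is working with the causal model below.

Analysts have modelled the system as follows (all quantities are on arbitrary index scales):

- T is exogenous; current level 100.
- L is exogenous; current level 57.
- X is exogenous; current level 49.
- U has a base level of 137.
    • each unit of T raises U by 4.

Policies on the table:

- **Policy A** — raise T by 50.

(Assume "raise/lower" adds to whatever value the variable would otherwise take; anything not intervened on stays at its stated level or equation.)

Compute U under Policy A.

Policy A (T + 50):
  T = 100 + 50 = 150
  U = 137 + 4·150 = 737

737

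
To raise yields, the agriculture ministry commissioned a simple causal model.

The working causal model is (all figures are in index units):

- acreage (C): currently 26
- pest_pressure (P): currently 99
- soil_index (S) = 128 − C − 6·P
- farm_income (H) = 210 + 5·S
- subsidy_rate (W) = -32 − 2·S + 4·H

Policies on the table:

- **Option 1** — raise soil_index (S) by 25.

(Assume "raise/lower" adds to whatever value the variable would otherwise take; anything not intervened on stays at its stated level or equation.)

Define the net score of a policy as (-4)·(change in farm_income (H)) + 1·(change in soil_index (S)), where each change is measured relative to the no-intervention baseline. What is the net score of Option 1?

Baseline:
  C = 26
  P = 99
  S = 128 − 26 − 6·99 = -492
  H = 210 + 5·(-492) = -2250
Option 1 (S + 25):
  C = 26
  P = 99
  S = 128 − 26 − 6·99 (+25 from intervention) = -467
  H = 210 + 5·(-467) = -2125
ΔH = -2125 − (-2250) = 125; ΔS = -467 − (-492) = 25
Score = (-4)·125 + 1·25 = -475

-475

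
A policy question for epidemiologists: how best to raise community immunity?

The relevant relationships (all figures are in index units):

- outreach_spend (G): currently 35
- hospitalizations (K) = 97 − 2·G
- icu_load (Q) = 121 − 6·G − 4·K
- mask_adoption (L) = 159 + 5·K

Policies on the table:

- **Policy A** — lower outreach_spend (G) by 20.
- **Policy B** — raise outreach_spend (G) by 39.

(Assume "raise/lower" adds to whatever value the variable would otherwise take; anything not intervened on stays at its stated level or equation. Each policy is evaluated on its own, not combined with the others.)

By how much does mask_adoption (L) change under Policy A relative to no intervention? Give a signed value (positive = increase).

Baseline:
  G = 35
  K = 97 − 2·35 = 27
  L = 159 + 5·27 = 294
Policy A (G − 20):
  G = 35 − 20 = 15
  K = 97 − 2·15 = 67
  L = 159 + 5·67 = 494
Change in L: 494 − 294 = 200

200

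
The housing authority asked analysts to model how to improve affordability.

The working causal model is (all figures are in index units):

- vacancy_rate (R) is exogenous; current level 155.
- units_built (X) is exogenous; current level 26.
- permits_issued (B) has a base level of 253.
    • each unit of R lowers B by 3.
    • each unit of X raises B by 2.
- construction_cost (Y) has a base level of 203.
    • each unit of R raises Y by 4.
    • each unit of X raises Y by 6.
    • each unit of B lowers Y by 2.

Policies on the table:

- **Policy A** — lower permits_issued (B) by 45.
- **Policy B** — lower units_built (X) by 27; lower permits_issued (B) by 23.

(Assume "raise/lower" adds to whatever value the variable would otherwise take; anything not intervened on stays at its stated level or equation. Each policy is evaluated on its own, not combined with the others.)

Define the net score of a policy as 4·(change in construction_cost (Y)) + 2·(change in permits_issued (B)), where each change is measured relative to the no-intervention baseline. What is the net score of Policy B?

Baseline:
  R = 155
  X = 26
  B = 253 − 3·155 + 2·26 = -160
  Y = 203 + 4·155 + 6·26 − 2·(-160) = 1299
Policy B (X − 27, B − 23):
  R = 155
  X = 26 − 27 = -1
  B = 253 − 3·155 + 2·(-1) (−23 from intervention) = -237
  Y = 203 + 4·155 + 6·(-1) − 2·(-237) = 1291
ΔY = 1291 − 1299 = -8; ΔB = -237 − (-160) = -77
Score = 4·(-8) + 2·(-77) = -186

-186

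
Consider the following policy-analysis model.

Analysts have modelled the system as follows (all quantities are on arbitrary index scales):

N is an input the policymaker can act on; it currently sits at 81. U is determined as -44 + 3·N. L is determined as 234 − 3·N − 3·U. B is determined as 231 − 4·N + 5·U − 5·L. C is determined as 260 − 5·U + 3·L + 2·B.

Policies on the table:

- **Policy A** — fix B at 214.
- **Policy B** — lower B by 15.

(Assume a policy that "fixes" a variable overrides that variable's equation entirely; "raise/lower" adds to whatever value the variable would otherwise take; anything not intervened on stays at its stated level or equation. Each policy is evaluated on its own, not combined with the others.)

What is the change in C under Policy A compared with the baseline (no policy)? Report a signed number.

-7436

Baseline:
  N = 81
  U = -44 + 3·81 = 199
  L = 234 − 3·81 − 3·199 = -606
  B = 231 − 4·81 + 5·199 − 5·(-606) = 3932
  C = 260 − 5·199 + 3·(-606) + 2·3932 = 5311
Policy A (B := 214):
  N = 81
  U = -44 + 3·81 = 199
  L = 234 − 3·81 − 3·199 = -606
  B = 214
  C = 260 − 5·199 + 3·(-606) + 2·214 = -2125
Change in C: -2125 − 5311 = -7436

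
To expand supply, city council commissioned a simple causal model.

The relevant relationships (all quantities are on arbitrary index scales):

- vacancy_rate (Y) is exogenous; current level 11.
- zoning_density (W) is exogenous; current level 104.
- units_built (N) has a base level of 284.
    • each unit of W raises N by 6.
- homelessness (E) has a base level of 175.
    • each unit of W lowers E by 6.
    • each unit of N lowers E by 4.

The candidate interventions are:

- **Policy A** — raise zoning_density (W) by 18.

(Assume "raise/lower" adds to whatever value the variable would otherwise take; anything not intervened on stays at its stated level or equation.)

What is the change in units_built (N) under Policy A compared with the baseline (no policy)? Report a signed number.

108

Baseline:
  W = 104
  N = 284 + 6·104 = 908
Policy A (W + 18):
  W = 104 + 18 = 122
  N = 284 + 6·122 = 1016
Change in N: 1016 − 908 = 108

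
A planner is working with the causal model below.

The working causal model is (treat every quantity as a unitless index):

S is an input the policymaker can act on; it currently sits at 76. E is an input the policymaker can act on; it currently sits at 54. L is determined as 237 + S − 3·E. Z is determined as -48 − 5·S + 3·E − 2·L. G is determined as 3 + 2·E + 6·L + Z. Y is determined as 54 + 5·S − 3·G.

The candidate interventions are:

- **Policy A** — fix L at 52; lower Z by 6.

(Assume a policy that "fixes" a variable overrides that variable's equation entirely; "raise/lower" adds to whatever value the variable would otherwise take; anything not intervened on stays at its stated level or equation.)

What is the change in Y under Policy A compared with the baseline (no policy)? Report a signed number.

Baseline:
  S = 76
  E = 54
  L = 237 + 76 − 3·54 = 151
  Z = -48 − 5·76 + 3·54 − 2·151 = -568
  G = 3 + 2·54 + 6·151 + (-568) = 449
  Y = 54 + 5·76 − 3·449 = -913
Policy A (L := 52, Z − 6):
  S = 76
  E = 54
  L = 52
  Z = -48 − 5·76 + 3·54 − 2·52 (−6 from intervention) = -376
  G = 3 + 2·54 + 6·52 + (-376) = 47
  Y = 54 + 5·76 − 3·47 = 293
Change in Y: 293 − (-913) = 1206

1206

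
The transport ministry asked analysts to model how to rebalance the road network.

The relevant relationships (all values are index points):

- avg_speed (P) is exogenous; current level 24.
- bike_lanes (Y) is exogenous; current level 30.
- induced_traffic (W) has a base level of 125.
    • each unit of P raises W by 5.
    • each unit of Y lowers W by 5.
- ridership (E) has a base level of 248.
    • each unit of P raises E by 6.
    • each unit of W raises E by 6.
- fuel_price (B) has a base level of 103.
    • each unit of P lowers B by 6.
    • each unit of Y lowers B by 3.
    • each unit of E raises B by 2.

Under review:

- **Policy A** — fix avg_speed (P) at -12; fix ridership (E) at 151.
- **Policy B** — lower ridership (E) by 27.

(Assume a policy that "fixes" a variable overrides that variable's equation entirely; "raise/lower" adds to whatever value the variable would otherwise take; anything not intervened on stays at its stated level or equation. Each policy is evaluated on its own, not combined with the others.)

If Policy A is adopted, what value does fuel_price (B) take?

387

Policy A (P := -12, E := 151):
  P = -12
  Y = 30
  W = 125 + 5·(-12) − 5·30 = -85
  E = 151
  B = 103 − 6·(-12) − 3·30 + 2·151 = 387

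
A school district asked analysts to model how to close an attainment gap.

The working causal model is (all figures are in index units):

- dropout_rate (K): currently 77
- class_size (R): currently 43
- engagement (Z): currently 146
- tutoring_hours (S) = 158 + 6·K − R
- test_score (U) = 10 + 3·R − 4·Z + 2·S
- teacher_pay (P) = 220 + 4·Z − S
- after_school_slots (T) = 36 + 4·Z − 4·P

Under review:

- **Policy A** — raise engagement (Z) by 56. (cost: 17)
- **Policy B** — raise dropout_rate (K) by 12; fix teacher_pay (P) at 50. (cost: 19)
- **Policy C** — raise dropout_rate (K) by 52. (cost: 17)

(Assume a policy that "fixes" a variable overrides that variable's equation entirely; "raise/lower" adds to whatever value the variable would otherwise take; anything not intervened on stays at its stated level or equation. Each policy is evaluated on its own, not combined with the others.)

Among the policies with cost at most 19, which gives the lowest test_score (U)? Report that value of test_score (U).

485

Policy A (Z + 56):
  K = 77
  R = 43
  Z = 146 + 56 = 202
  S = 158 + 6·77 − 43 = 577
  U = 10 + 3·43 − 4·202 + 2·577 = 485
Policy B (K + 12, P := 50):
  K = 77 + 12 = 89
  R = 43
  Z = 146
  S = 158 + 6·89 − 43 = 649
  U = 10 + 3·43 − 4·146 + 2·649 = 853
Policy C (K + 52):
  K = 77 + 52 = 129
  R = 43
  Z = 146
  S = 158 + 6·129 − 43 = 889
  U = 10 + 3·43 − 4·146 + 2·889 = 1333
Comparing — Policy A: U=485, Policy B: U=853, Policy C: U=1333. Lowest is 485 (Policy A).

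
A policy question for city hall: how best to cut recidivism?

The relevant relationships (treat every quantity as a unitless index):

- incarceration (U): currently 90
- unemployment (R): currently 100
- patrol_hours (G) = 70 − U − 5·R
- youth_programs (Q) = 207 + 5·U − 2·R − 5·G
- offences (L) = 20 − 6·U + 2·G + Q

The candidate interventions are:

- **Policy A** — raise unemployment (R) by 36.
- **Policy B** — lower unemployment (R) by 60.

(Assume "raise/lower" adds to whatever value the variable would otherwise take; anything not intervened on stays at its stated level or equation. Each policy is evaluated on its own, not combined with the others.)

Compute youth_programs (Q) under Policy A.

Policy A (R + 36):
  U = 90
  R = 100 + 36 = 136
  G = 70 − 90 − 5·136 = -700
  Q = 207 + 5·90 − 2·136 − 5·(-700) = 3885

3885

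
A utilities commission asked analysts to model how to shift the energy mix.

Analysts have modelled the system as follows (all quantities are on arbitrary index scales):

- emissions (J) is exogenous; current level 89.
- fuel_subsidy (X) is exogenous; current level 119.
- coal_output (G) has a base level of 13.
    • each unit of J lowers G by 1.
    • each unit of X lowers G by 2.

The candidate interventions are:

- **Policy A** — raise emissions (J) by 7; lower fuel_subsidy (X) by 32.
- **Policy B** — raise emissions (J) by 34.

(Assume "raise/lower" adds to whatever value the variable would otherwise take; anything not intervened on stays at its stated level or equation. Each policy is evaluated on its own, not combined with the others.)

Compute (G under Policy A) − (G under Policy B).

Policy A (J + 7, X − 32):
  J = 89 + 7 = 96
  X = 119 − 32 = 87
  G = 13 − 96 − 2·87 = -257
Policy B (J + 34):
  J = 89 + 34 = 123
  X = 119
  G = 13 − 123 − 2·119 = -348
G: -257 − (-348) = 91

91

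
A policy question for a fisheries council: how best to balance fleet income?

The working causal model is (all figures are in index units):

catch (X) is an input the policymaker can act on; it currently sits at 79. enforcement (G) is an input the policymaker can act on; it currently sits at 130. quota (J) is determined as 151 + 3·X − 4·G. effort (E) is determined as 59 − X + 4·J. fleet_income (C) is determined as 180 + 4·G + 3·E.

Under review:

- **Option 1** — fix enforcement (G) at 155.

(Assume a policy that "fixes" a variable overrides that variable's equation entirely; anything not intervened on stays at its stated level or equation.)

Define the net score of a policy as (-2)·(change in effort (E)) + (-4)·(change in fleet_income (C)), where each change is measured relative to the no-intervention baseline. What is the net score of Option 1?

5200

Baseline:
  X = 79
  G = 130
  J = 151 + 3·79 − 4·130 = -132
  E = 59 − 79 + 4·(-132) = -548
  C = 180 + 4·130 + 3·(-548) = -944
Option 1 (G := 155):
  X = 79
  G = 155
  J = 151 + 3·79 − 4·155 = -232
  E = 59 − 79 + 4·(-232) = -948
  C = 180 + 4·155 + 3·(-948) = -2044
ΔE = -948 − (-548) = -400; ΔC = -2044 − (-944) = -1100
Score = (-2)·(-400) + (-4)·(-1100) = 5200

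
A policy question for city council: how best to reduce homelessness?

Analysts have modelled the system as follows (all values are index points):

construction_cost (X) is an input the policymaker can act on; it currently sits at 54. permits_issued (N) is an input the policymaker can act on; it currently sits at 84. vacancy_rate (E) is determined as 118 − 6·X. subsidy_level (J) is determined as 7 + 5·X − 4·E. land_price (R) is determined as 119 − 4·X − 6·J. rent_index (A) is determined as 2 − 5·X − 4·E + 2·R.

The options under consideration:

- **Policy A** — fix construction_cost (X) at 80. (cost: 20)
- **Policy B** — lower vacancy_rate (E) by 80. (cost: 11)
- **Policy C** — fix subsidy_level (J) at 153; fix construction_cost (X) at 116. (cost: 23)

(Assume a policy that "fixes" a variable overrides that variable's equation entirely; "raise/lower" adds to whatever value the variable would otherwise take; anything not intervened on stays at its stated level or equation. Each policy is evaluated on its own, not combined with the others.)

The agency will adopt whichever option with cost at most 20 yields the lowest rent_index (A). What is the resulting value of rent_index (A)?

-21612

Policy A (X := 80):
  X = 80
  E = 118 − 6·80 = -362
  J = 7 + 5·80 − 4·(-362) = 1855
  R = 119 − 4·80 − 6·1855 = -11331
  A = 2 − 5·80 − 4·(-362) + 2·(-11331) = -21612
Policy B (E − 80):
  X = 54
  E = 118 − 6·54 (−80 from intervention) = -286
  J = 7 + 5·54 − 4·(-286) = 1421
  R = 119 − 4·54 − 6·1421 = -8623
  A = 2 − 5·54 − 4·(-286) + 2·(-8623) = -16370
Comparing — Policy A: A=-21612, Policy B: A=-16370. Lowest is -21612 (Policy A).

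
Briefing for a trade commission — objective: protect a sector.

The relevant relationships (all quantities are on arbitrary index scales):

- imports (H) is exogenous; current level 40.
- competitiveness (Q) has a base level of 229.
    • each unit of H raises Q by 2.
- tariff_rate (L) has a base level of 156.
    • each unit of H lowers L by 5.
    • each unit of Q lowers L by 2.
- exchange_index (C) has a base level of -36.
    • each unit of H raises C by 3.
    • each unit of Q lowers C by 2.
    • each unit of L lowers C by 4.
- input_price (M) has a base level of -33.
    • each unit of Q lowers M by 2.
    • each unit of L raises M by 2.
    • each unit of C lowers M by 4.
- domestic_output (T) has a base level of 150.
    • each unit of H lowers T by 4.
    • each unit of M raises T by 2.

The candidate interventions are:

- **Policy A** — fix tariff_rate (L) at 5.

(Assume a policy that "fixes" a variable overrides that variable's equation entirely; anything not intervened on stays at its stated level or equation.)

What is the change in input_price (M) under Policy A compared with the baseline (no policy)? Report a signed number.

Baseline:
  H = 40
  Q = 229 + 2·40 = 309
  L = 156 − 5·40 − 2·309 = -662
  C = -36 + 3·40 − 2·309 − 4·(-662) = 2114
  M = -33 − 2·309 + 2·(-662) − 4·2114 = -10431
Policy A (L := 5):
  H = 40
  Q = 229 + 2·40 = 309
  L = 5
  C = -36 + 3·40 − 2·309 − 4·5 = -554
  M = -33 − 2·309 + 2·5 − 4·(-554) = 1575
Change in M: 1575 − (-10431) = 12006

12006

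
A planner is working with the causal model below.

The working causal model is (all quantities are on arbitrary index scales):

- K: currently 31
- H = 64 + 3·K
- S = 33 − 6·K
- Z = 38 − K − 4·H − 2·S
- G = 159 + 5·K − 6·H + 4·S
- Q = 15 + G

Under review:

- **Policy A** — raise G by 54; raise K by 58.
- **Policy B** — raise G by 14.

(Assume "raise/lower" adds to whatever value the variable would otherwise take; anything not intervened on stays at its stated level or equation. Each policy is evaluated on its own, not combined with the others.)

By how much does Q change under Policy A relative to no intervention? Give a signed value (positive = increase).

Baseline:
  K = 31
  H = 64 + 3·31 = 157
  S = 33 − 6·31 = -153
  G = 159 + 5·31 − 6·157 + 4·(-153) = -1240
  Q = 15 + (-1240) = -1225
Policy A (G + 54, K + 58):
  K = 31 + 58 = 89
  H = 64 + 3·89 = 331
  S = 33 − 6·89 = -501
  G = 159 + 5·89 − 6·331 + 4·(-501) (+54 from intervention) = -3332
  Q = 15 + (-3332) = -3317
Change in Q: -3317 − (-1225) = -2092

-2092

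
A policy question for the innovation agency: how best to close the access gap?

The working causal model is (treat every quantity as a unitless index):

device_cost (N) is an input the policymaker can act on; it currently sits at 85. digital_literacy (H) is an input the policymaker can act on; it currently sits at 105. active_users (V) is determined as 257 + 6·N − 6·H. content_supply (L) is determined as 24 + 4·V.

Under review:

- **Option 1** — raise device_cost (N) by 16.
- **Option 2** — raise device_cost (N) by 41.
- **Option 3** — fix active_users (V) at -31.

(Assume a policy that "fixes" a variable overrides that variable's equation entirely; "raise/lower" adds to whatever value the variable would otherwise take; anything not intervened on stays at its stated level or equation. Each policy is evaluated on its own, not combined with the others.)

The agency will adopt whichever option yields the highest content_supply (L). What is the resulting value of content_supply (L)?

1556

Option 1 (N + 16):
  N = 85 + 16 = 101
  H = 105
  V = 257 + 6·101 − 6·105 = 233
  L = 24 + 4·233 = 956
Option 2 (N + 41):
  N = 85 + 41 = 126
  H = 105
  V = 257 + 6·126 − 6·105 = 383
  L = 24 + 4·383 = 1556
Option 3 (V := -31):
  N = 85
  H = 105
  V = -31
  L = 24 + 4·(-31) = -100
Comparing — Option 1: L=956, Option 2: L=1556, Option 3: L=-100. Highest is 1556 (Option 2).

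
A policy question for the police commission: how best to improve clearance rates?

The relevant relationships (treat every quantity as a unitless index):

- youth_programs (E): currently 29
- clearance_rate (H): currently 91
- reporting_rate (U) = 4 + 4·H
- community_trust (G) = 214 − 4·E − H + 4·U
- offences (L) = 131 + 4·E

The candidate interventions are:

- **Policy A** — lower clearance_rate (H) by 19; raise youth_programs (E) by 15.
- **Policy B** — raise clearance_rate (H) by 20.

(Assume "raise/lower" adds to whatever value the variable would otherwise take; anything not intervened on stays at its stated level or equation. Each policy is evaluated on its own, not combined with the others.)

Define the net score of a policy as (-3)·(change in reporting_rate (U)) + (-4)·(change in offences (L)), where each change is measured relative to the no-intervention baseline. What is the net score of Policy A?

-12

Baseline:
  E = 29
  H = 91
  U = 4 + 4·91 = 368
  L = 131 + 4·29 = 247
Policy A (H − 19, E + 15):
  E = 29 + 15 = 44
  H = 91 − 19 = 72
  U = 4 + 4·72 = 292
  L = 131 + 4·44 = 307
ΔU = 292 − 368 = -76; ΔL = 307 − 247 = 60
Score = (-3)·(-76) + (-4)·60 = -12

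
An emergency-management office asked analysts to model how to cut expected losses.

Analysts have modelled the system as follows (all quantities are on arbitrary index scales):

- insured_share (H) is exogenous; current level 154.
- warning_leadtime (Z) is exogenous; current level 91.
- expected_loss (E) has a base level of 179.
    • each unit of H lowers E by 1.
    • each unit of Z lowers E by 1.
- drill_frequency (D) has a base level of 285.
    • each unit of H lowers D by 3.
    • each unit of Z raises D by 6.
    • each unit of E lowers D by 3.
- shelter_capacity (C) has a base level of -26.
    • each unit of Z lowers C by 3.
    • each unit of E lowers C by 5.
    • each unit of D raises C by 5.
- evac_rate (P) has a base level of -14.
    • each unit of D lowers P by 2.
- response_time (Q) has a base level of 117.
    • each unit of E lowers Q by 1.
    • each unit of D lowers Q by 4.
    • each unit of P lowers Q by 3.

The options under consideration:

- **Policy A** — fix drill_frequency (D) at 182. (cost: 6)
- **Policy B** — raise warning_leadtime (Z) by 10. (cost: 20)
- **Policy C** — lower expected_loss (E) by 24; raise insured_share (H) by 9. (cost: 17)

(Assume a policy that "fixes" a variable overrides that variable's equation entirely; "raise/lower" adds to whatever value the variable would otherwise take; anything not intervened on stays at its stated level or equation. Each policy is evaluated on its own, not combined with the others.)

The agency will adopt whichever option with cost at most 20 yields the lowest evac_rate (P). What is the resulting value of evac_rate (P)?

Policy A (D := 182):
  H = 154
  Z = 91
  E = 179 − 154 − 91 = -66
  D = 182
  P = -14 − 2·182 = -378
Policy B (Z + 10):
  H = 154
  Z = 91 + 10 = 101
  E = 179 − 154 − 101 = -76
  D = 285 − 3·154 + 6·101 − 3·(-76) = 657
  P = -14 − 2·657 = -1328
Policy C (E − 24, H + 9):
  H = 154 + 9 = 163
  Z = 91
  E = 179 − 163 − 91 (−24 from intervention) = -99
  D = 285 − 3·163 + 6·91 − 3·(-99) = 639
  P = -14 − 2·639 = -1292
Comparing — Policy A: P=-378, Policy B: P=-1328, Policy C: P=-1292. Lowest is -1328 (Policy B).

-1328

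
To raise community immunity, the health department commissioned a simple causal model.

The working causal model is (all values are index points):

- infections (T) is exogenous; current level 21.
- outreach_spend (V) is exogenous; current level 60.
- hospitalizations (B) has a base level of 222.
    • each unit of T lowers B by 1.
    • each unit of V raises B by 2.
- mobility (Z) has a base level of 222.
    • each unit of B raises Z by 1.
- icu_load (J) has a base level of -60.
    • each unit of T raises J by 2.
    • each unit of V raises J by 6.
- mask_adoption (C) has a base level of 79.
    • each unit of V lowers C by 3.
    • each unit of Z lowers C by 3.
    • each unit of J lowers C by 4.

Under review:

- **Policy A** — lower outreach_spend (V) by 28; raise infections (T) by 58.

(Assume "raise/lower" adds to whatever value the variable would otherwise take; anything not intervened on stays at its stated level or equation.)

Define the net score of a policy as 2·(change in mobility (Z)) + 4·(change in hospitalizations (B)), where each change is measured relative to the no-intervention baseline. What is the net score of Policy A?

-684

Baseline:
  T = 21
  V = 60
  B = 222 − 21 + 2·60 = 321
  Z = 222 + 321 = 543
Policy A (V − 28, T + 58):
  T = 21 + 58 = 79
  V = 60 − 28 = 32
  B = 222 − 79 + 2·32 = 207
  Z = 222 + 207 = 429
ΔZ = 429 − 543 = -114; ΔB = 207 − 321 = -114
Score = 2·(-114) + 4·(-114) = -684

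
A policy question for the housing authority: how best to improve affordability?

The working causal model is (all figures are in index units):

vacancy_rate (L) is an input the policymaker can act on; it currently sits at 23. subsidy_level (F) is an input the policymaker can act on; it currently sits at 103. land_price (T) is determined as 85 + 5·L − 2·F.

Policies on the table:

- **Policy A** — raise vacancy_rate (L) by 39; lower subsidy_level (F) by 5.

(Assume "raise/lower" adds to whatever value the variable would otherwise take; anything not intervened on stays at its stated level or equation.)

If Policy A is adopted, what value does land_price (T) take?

Policy A (L + 39, F − 5):
  L = 23 + 39 = 62
  F = 103 − 5 = 98
  T = 85 + 5·62 − 2·98 = 199

199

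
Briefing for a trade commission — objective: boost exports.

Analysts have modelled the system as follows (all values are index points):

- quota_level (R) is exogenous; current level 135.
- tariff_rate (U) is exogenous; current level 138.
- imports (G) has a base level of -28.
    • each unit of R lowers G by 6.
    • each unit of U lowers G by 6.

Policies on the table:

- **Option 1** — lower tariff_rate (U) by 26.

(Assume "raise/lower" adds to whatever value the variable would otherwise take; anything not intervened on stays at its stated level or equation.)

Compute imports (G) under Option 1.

-1510

Option 1 (U − 26):
  R = 135
  U = 138 − 26 = 112
  G = -28 − 6·135 − 6·112 = -1510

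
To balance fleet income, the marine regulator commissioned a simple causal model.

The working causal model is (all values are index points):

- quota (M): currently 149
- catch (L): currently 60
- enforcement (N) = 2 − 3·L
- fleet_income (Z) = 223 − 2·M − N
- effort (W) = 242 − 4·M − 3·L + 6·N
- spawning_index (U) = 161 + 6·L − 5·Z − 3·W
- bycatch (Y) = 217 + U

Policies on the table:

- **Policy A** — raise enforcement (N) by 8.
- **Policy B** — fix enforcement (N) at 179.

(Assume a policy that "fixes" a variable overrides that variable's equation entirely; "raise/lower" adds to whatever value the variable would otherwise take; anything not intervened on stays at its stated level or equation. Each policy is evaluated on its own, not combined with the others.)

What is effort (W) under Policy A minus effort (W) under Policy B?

-2094

Policy A (N + 8):
  M = 149
  L = 60
  N = 2 − 3·60 (+8 from intervention) = -170
  W = 242 − 4·149 − 3·60 + 6·(-170) = -1554
Policy B (N := 179):
  M = 149
  L = 60
  N = 179
  W = 242 − 4·149 − 3·60 + 6·179 = 540
W: -1554 − 540 = -2094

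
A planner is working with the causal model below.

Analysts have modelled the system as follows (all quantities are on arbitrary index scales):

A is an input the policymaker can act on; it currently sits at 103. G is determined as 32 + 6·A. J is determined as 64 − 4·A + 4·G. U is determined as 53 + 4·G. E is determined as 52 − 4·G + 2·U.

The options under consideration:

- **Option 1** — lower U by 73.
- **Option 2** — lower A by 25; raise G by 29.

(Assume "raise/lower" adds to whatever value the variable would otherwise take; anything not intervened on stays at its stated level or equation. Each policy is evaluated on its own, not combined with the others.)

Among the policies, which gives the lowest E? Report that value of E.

Option 1 (U − 73):
  A = 103
  G = 32 + 6·103 = 650
  U = 53 + 4·650 (−73 from intervention) = 2580
  E = 52 − 4·650 + 2·2580 = 2612
Option 2 (A − 25, G + 29):
  A = 103 − 25 = 78
  G = 32 + 6·78 (+29 from intervention) = 529
  U = 53 + 4·529 = 2169
  E = 52 − 4·529 + 2·2169 = 2274
Comparing — Option 1: E=2612, Option 2: E=2274. Lowest is 2274 (Option 2).

2274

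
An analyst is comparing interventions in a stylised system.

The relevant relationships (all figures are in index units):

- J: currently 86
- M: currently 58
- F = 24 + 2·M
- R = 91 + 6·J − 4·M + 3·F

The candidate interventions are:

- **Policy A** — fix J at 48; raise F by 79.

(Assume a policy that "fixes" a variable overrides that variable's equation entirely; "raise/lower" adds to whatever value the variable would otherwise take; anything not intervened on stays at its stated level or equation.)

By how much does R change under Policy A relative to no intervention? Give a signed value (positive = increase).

9

Baseline:
  J = 86
  M = 58
  F = 24 + 2·58 = 140
  R = 91 + 6·86 − 4·58 + 3·140 = 795
Policy A (J := 48, F + 79):
  J = 48
  M = 58
  F = 24 + 2·58 (+79 from intervention) = 219
  R = 91 + 6·48 − 4·58 + 3·219 = 804
Change in R: 804 − 795 = 9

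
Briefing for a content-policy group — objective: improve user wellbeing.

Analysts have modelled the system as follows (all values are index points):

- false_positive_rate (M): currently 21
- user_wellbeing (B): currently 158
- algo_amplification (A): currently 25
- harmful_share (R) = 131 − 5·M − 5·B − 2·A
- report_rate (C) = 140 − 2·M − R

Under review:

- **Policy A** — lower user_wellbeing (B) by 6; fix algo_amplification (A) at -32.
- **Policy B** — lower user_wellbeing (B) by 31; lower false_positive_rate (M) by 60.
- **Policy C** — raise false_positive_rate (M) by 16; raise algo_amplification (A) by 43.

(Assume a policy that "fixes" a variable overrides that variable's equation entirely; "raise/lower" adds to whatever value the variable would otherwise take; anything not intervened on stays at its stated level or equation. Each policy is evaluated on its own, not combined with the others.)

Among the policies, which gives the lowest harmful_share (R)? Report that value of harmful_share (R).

-980

Policy A (B − 6, A := -32):
  M = 21
  B = 158 − 6 = 152
  A = -32
  R = 131 − 5·21 − 5·152 − 2·(-32) = -670
Policy B (B − 31, M − 60):
  M = 21 − 60 = -39
  B = 158 − 31 = 127
  A = 25
  R = 131 − 5·(-39) − 5·127 − 2·25 = -359
Policy C (M + 16, A + 43):
  M = 21 + 16 = 37
  B = 158
  A = 25 + 43 = 68
  R = 131 − 5·37 − 5·158 − 2·68 = -980
Comparing — Policy A: R=-670, Policy B: R=-359, Policy C: R=-980. Lowest is -980 (Policy C).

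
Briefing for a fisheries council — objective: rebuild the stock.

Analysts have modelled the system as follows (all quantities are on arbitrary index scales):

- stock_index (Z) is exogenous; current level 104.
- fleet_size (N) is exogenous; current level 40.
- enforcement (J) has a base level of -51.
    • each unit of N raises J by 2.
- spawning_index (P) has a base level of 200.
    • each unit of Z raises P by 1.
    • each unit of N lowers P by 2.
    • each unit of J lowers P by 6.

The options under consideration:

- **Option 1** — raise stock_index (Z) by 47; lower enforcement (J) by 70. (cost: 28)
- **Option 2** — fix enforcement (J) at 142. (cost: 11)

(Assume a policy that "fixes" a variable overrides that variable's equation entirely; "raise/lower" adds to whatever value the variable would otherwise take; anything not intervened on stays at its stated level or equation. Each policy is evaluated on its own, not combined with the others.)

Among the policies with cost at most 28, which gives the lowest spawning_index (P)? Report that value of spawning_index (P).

Option 1 (Z + 47, J − 70):
  Z = 104 + 47 = 151
  N = 40
  J = -51 + 2·40 (−70 from intervention) = -41
  P = 200 + 151 − 2·40 − 6·(-41) = 517
Option 2 (J := 142):
  Z = 104
  N = 40
  J = 142
  P = 200 + 104 − 2·40 − 6·142 = -628
Comparing — Option 1: P=517, Option 2: P=-628. Lowest is -628 (Option 2).

-628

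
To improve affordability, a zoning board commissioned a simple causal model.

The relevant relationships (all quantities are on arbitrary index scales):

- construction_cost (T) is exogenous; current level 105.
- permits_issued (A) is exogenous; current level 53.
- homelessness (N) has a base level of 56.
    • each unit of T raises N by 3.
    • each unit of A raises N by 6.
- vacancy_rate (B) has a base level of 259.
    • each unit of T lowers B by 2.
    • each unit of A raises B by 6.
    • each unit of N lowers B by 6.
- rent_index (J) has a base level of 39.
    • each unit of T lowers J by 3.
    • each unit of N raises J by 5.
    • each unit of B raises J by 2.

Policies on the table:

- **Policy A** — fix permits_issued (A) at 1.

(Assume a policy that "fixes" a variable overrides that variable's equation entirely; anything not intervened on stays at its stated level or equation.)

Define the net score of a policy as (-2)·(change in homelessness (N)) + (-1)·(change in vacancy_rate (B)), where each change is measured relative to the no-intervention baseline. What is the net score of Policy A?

Baseline:
  T = 105
  A = 53
  N = 56 + 3·105 + 6·53 = 689
  B = 259 − 2·105 + 6·53 − 6·689 = -3767
Policy A (A := 1):
  T = 105
  A = 1
  N = 56 + 3·105 + 6·1 = 377
  B = 259 − 2·105 + 6·1 − 6·377 = -2207
ΔN = 377 − 689 = -312; ΔB = -2207 − (-3767) = 1560
Score = (-2)·(-312) + (-1)·1560 = -936

-936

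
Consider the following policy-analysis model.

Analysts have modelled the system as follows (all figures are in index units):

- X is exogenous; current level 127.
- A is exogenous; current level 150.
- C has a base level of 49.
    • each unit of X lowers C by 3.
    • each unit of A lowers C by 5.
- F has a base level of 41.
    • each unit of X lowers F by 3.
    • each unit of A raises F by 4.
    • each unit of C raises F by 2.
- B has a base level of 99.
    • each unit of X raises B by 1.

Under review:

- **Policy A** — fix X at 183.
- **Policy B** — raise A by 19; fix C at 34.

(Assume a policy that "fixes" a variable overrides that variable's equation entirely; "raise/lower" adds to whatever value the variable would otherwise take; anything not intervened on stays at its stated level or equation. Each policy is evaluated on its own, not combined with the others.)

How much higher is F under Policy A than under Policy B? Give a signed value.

-2812

Policy A (X := 183):
  X = 183
  A = 150
  C = 49 − 3·183 − 5·150 = -1250
  F = 41 − 3·183 + 4·150 + 2·(-1250) = -2408
Policy B (A + 19, C := 34):
  X = 127
  A = 150 + 19 = 169
  C = 34
  F = 41 − 3·127 + 4·169 + 2·34 = 404
F: -2408 − 404 = -2812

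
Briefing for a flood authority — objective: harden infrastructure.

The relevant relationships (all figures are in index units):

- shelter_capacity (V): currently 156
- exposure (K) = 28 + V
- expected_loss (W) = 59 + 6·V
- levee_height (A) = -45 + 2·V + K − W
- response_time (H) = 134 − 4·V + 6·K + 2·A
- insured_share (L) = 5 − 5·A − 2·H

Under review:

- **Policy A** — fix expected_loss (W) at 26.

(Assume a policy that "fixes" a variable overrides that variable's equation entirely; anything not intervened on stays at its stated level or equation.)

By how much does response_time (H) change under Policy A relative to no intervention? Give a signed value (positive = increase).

1938

Baseline:
  V = 156
  K = 28 + 156 = 184
  W = 59 + 6·156 = 995
  A = -45 + 2·156 + 184 − 995 = -544
  H = 134 − 4·156 + 6·184 + 2·(-544) = -474
Policy A (W := 26):
  V = 156
  K = 28 + 156 = 184
  W = 26
  A = -45 + 2·156 + 184 − 26 = 425
  H = 134 − 4·156 + 6·184 + 2·425 = 1464
Change in H: 1464 − (-474) = 1938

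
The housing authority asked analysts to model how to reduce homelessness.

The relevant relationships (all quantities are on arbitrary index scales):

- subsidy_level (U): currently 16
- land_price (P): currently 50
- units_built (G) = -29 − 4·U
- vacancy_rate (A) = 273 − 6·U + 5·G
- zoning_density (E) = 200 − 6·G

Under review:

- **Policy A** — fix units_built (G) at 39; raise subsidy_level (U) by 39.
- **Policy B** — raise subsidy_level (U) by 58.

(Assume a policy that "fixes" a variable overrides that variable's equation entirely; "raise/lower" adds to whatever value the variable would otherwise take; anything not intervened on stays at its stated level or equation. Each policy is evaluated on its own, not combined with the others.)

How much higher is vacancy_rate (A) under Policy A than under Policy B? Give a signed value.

Policy A (G := 39, U + 39):
  U = 16 + 39 = 55
  G = 39
  A = 273 − 6·55 + 5·39 = 138
Policy B (U + 58):
  U = 16 + 58 = 74
  G = -29 − 4·74 = -325
  A = 273 − 6·74 + 5·(-325) = -1796
A: 138 − (-1796) = 1934

1934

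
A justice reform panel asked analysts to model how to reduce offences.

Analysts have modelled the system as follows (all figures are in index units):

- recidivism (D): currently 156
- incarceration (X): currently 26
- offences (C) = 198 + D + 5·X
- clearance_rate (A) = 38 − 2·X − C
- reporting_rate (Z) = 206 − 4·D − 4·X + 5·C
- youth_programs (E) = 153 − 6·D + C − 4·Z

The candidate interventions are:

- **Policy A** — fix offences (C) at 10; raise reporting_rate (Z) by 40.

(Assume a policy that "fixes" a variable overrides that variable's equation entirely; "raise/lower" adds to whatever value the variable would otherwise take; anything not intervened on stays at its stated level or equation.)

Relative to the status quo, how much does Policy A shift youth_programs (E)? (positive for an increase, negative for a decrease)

8846

Baseline:
  D = 156
  X = 26
  C = 198 + 156 + 5·26 = 484
  Z = 206 − 4·156 − 4·26 + 5·484 = 1898
  E = 153 − 6·156 + 484 − 4·1898 = -7891
Policy A (C := 10, Z + 40):
  D = 156
  X = 26
  C = 10
  Z = 206 − 4·156 − 4·26 + 5·10 (+40 from intervention) = -432
  E = 153 − 6·156 + 10 − 4·(-432) = 955
Change in E: 955 − (-7891) = 8846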